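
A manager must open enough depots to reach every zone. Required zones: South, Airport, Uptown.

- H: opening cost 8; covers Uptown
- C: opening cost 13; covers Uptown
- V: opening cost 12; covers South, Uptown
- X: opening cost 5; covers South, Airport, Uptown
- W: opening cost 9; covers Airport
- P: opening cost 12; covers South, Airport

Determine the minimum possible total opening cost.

This is an integer covering problem.
X alone covers South, Airport, Uptown — every zone.
Total opening cost: 5.
No cover costs less than 5.

5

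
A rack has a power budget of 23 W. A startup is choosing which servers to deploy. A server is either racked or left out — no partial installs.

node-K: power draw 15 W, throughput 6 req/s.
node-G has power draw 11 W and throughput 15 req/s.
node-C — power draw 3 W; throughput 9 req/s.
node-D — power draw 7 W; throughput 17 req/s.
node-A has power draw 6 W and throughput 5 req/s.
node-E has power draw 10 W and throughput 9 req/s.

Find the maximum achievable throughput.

41

This is a 0-1 knapsack instance.
Allowing fractional choices, the relaxed optimum would be about 42.8, but servers are indivisible.
node-G + node-D: power draw 11 + 7 = 18 ≤ 23, throughput 15 + 17 = 32.
node-C + node-D + node-E: power draw 3 + 7 + 10 = 20 ≤ 23, throughput 9 + 17 + 9 = 35.
node-G + node-C + node-D: power draw 11 + 3 + 7 = 21 ≤ 23, throughput 15 + 9 + 17 = 41.
Best is node-G, node-C, and node-D with total throughput 41.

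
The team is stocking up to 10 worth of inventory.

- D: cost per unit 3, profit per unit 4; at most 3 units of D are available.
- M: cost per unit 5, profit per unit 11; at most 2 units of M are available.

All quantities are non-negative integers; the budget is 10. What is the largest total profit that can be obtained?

22

This is a bounded integer knapsack.
Take 2×M: cost 10 ≤ 10, profit 2·11 = 22.
M has the best ratio (11/5) and is taken to its limit of 2; remaining capacity is filled optimally with the others.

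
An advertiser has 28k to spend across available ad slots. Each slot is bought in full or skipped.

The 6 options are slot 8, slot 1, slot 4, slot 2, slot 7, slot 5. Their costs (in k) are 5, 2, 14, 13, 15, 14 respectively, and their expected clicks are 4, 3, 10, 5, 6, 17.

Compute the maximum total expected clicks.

27

Allowing fractional choices, the relaxed optimum would be about 29.0, but ad slots are indivisible.
slot 8 + slot 1 + slot 5: cost 5 + 2 + 14 = 21 ≤ 28, expected clicks 4 + 3 + 17 = 24.
slot 4 + slot 5: cost 14 + 14 = 28 ≤ 28, expected clicks 10 + 17 = 27.
slot 2 + slot 5: cost 13 + 14 = 27 ≤ 28, expected clicks 5 + 17 = 22.
Best is slot 4 and slot 5 with total expected clicks 27.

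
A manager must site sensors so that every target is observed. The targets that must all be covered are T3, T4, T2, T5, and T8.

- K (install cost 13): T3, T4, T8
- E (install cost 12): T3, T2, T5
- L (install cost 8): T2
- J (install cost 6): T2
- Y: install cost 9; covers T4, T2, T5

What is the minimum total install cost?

Choose K and Y: together they cover T3, T4, T2, T5, T8 — every target.
Total install cost: 13 + 9 = 22.
No cover costs less than 22.

22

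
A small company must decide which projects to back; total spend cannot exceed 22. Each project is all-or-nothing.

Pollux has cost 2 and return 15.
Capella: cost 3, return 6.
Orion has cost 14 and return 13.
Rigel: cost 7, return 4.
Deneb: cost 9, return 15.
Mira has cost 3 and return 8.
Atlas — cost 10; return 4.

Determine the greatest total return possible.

44

Allowing fractional choices, the relaxed optimum would be about 48.6, but projects are indivisible.
Pollux + Capella + Orion + Mira: cost 2 + 3 + 14 + 3 = 22 ≤ 22, return 15 + 6 + 13 + 8 = 42.
Pollux + Capella + Deneb + Mira: cost 2 + 3 + 9 + 3 = 17 ≤ 22, return 15 + 6 + 15 + 8 = 44.
Pollux + Rigel + Deneb + Mira: cost 2 + 7 + 9 + 3 = 21 ≤ 22, return 15 + 4 + 15 + 8 = 42.
Best is Pollux, Capella, Deneb, and Mira with total return 44.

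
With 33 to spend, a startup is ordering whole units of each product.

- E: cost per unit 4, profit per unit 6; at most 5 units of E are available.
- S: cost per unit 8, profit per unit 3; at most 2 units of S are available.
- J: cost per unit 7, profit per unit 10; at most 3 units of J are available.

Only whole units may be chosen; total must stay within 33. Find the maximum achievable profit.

E has the best ratio (6/4); taking only E gives at most 5×6 = 30 (stopped by the supply cap of 5).
Mixing does better — 3×E and 3×J: cost 33 ≤ 33, profit 3·6 + 3·10 = 48.

48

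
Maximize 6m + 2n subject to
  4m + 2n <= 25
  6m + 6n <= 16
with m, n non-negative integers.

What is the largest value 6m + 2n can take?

12

(m,n)=(2,0) is feasible, giving 12.
(m,n)=(1,1) is feasible, giving 8.
(m,n)=(1,0) is feasible, giving 6.
Maximum is 12 at (m,n)=(2,0).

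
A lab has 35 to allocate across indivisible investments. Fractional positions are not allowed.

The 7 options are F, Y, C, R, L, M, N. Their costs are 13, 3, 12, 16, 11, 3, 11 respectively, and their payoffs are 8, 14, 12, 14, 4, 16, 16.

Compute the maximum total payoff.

Take Y, R, M, and N: cost 3 + 16 + 3 + 11 = 33 ≤ 35, payoff 14 + 14 + 16 + 16 = 60.
No other feasible combination does better.

60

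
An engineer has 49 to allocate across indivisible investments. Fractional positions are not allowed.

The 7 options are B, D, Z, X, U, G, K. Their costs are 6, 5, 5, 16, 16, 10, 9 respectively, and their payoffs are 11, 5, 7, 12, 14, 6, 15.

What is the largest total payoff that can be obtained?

53

Allowing fractional choices, the relaxed optimum would be about 58.0, but investments are indivisible.
B + Z + U + G + K: cost 6 + 5 + 16 + 10 + 9 = 46 ≤ 49, payoff 11 + 7 + 14 + 6 + 15 = 53.
B + X + U + K: cost 6 + 16 + 16 + 9 = 47 ≤ 49, payoff 11 + 12 + 14 + 15 = 52.
B + D + Z + U + K: cost 6 + 5 + 5 + 16 + 9 = 41 ≤ 49, payoff 11 + 5 + 7 + 14 + 15 = 52.
Best is B, Z, U, G, and K with total payoff 53.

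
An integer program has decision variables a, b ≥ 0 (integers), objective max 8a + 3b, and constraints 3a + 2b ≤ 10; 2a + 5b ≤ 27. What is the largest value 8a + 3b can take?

Relaxing integrality, the LP optimum is 26.67 at (a,b) = (3.33, 0), which is not an integer point.
(a,b)=(3,0): 3·3+2·0=9≤10, 2·3+5·0=6≤27, objective 24.
(a,b)=(2,1): 3·2+2·1=8≤10, 2·2+5·1=9≤27, objective 19.
The best lattice point is (3,0), giving 24.

24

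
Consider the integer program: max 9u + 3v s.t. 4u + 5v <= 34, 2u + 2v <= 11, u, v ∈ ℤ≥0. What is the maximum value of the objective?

45

(u,v)=(5,0) is feasible, giving 45.
(u,v)=(4,1) is feasible, giving 39.
(u,v)=(4,0) is feasible, giving 36.
No feasible integer point exceeds 45.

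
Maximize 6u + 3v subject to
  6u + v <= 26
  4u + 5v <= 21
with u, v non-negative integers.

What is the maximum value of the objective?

27

(u,v)=(4,1) is feasible, giving 27.
(u,v)=(4,0) is feasible, giving 24.
The best lattice point is (4,1), giving 27.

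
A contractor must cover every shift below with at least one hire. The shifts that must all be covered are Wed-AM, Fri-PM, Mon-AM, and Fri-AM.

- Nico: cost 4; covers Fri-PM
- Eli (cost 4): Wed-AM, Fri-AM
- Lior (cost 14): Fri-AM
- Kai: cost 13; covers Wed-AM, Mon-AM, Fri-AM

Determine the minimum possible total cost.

The greedy cost-per-new-shift heuristic would pick Eli, Nico, and Kai for 21, but a cheaper cover exists.
Choose Nico and Kai: together they cover Wed-AM, Fri-PM, Mon-AM, Fri-AM — every shift.
Total cost: 4 + 13 = 17.
No cover costs less than 17.

17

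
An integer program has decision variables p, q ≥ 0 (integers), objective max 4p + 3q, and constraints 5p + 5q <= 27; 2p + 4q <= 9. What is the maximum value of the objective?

The continuous relaxation peaks at (4.5, 0) with value 18.00; rounding to a feasible lattice point costs some objective.
(p,q)=(4,0) is feasible, giving 16.
(p,q)=(3,0) is feasible, giving 12.
No feasible integer point exceeds 16.

16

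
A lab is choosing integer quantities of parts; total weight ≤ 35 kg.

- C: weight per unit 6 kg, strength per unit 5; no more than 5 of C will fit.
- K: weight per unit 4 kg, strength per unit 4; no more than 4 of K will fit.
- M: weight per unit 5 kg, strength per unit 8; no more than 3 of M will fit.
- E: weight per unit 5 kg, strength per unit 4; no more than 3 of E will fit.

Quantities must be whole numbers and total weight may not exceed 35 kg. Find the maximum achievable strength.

42

M has the best ratio (8/5); taking only M gives at most 3×8 = 24 (stopped by the supply cap of 3).
Mixing does better — 2×C, 2×K, and 3×M: weight 35 ≤ 35, strength 2·5 + 2·4 + 3·8 = 42.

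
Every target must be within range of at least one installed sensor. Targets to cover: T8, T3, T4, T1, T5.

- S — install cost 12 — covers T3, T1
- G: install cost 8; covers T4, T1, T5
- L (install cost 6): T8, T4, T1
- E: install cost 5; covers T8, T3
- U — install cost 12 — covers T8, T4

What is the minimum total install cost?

13

This is an integer covering problem.
The greedy cost-per-new-target heuristic would pick L, E, and G for 19, but a cheaper cover exists.
Choose G and E: together they cover T8, T3, T4, T1, T5 — every target.
Total install cost: 8 + 5 = 13.
No cover costs less than 13.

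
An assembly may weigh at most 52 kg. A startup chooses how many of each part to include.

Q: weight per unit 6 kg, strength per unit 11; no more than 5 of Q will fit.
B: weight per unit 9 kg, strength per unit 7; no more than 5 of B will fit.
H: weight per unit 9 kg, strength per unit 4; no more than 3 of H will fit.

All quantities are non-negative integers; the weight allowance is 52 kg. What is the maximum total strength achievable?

69

This is a bounded integer knapsack.
Q has the best ratio (11/6); taking only Q gives at most 5×11 = 55 (stopped by the supply cap of 5).
Mixing does better — 5×Q and 2×B: weight 48 ≤ 52, strength 5·11 + 2·7 = 69.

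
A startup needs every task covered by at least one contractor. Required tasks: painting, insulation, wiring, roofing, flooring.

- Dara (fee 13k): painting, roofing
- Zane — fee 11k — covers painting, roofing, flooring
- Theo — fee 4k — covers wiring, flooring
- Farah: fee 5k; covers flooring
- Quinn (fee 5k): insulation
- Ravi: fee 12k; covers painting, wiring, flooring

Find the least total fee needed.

Choose Zane, Theo, and Quinn: together they cover painting, insulation, wiring, roofing, flooring — every task.
Total fee: 11 + 4 + 5 = 20.
No cover costs less than 20.

20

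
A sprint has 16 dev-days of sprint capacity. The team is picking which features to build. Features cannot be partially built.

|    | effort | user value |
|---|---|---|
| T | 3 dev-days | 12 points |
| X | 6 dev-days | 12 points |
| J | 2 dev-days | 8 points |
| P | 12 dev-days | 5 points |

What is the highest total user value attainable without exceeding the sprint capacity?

32

Take T, X, and J: effort 3 + 6 + 2 = 11 ≤ 16, user value 12 + 12 + 8 = 32.
No other feasible combination does better.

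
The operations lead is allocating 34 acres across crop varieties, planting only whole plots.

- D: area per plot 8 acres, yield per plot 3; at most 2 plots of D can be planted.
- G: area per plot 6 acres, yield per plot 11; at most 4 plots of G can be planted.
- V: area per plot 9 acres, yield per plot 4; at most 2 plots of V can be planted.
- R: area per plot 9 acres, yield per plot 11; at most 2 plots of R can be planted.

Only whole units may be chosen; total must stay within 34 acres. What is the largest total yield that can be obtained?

4×G and 1×V: area 33 ≤ 34, yield 4·11 + 1·4 = 48.
4×G and 1×R: area 33 ≤ 34, yield 4·11 + 1·11 = 55.
Best is 55.

55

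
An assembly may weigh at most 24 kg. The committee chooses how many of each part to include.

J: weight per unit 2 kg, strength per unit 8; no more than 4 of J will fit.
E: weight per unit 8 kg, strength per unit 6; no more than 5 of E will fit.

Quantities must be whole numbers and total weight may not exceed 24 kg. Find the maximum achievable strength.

44

This is a bounded integer knapsack.
4×J and 2×E: weight 24 ≤ 24, strength 4·8 + 2·6 = 44.
4×J and 1×E: weight 16 ≤ 24, strength 4·8 + 1·6 = 38.
Best is 44.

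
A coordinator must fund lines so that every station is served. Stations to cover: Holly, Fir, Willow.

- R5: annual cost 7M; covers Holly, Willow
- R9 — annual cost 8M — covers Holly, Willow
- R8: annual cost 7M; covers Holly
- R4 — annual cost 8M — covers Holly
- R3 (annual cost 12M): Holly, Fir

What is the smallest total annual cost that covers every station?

19

Choose R5 and R3: together they cover Holly, Fir, Willow — every station.
Total annual cost: 7 + 12 = 19.
No cover costs less than 19.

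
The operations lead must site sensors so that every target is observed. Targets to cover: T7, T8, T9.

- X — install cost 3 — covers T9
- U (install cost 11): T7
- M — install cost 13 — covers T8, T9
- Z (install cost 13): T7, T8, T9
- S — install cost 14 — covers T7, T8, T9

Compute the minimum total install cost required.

This is a weighted set-cover instance.
The greedy cost-per-new-target heuristic would pick X and Z for 16, but a cheaper cover exists.
Z alone covers T7, T8, T9 — every target.
Total install cost: 13.
No cover costs less than 13.

13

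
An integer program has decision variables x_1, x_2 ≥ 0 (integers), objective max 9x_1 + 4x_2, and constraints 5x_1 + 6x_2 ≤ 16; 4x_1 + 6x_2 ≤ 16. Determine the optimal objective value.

27

(x_1,x_2)=(3,0): 5·3+6·0=15≤16, 4·3+6·0=12≤16, objective 27.
(x_1,x_2)=(2,1): 5·2+6·1=16≤16, 4·2+6·1=14≤16, objective 22.
No feasible integer point exceeds 27.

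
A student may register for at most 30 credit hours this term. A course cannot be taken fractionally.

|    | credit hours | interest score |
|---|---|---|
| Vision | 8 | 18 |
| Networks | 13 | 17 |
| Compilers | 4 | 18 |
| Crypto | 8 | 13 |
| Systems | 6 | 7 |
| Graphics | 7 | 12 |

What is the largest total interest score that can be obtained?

Treat it as a binary knapsack problem.
Allowing fractional choices, the relaxed optimum would be about 64.9, but courses are indivisible.
Vision + Compilers + Crypto + Systems: credit hours 8 + 4 + 8 + 6 = 26 ≤ 30, interest score 18 + 18 + 13 + 7 = 56.
Vision + Compilers + Crypto + Graphics: credit hours 8 + 4 + 8 + 7 = 27 ≤ 30, interest score 18 + 18 + 13 + 12 = 61.
Vision + Compilers + Systems + Graphics: credit hours 8 + 4 + 6 + 7 = 25 ≤ 30, interest score 18 + 18 + 7 + 12 = 55.
Best is Vision, Compilers, Crypto, and Graphics with total interest score 61.

61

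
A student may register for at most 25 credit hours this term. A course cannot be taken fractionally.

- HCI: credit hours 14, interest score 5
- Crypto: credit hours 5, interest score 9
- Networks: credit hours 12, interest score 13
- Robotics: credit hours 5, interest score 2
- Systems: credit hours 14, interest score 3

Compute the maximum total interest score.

24

Allowing fractional choices, the relaxed optimum would be about 25.1, but courses are indivisible.
HCI + Crypto + Robotics: credit hours 14 + 5 + 5 = 24 ≤ 25, interest score 5 + 9 + 2 = 16.
Crypto + Networks + Robotics: credit hours 5 + 12 + 5 = 22 ≤ 25, interest score 9 + 13 + 2 = 24.
Crypto + Networks: credit hours 5 + 12 = 17 ≤ 25, interest score 9 + 13 = 22.
Best is Crypto, Networks, and Robotics with total interest score 24.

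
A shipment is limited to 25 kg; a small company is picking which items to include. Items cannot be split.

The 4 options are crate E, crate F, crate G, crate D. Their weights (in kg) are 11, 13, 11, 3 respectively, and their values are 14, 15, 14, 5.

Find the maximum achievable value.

crate E + crate F: weight 11 + 13 = 24 ≤ 25, value 14 + 15 = 29.
crate E + crate G + crate D: weight 11 + 11 + 3 = 25 ≤ 25, value 14 + 14 + 5 = 33.
Best is crate E, crate G, and crate D with total value 33.

33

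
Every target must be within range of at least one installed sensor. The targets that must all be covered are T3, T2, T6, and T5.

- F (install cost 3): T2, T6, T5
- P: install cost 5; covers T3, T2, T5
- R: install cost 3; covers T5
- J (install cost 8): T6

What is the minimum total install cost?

8

Choose F and P: together they cover T3, T2, T6, T5 — every target.
Total install cost: 3 + 5 = 8.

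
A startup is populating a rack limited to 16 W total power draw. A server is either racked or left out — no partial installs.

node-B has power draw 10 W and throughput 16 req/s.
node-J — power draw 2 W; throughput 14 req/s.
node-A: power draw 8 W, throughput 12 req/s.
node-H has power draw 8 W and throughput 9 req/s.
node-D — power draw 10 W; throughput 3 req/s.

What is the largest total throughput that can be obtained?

Take node-B and node-J: power draw 10 + 2 = 12 ≤ 16, throughput 16 + 14 = 30.
No other feasible combination does better.

30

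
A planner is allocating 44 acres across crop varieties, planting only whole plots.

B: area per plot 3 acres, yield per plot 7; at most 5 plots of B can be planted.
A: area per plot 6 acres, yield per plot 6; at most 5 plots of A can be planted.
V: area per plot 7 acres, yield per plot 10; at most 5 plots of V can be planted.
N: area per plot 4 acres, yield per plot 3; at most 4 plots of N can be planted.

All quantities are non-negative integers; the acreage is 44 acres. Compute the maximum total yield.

75

Take 5×B and 4×V: area 43 ≤ 44, yield 5·7 + 4·10 = 75.
B has the best ratio (7/3) and is taken to its limit of 5; remaining capacity is filled optimally with the others.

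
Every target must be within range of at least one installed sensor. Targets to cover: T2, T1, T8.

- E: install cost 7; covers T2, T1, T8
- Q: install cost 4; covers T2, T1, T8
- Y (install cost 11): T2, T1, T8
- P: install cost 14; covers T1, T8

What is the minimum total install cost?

This is a weighted set-cover instance.
Q alone covers T2, T1, T8 — every target.
Total install cost: 4.
No cover costs less than 4.

4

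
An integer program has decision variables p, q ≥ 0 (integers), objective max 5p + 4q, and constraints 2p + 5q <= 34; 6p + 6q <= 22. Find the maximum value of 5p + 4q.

The continuous relaxation peaks at (3.67, 0) with value 18.33; rounding to a feasible lattice point costs some objective.
(p,q)=(3,0) is feasible, giving 15.
(p,q)=(2,1) is feasible, giving 14.
(p,q)=(2,0) is feasible, giving 10.
Maximum is 15 at (p,q)=(3,0).

15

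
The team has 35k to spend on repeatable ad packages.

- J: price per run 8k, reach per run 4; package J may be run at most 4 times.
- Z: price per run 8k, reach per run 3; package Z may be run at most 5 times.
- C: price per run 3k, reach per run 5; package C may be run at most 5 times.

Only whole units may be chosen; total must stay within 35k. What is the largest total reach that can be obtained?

33

2×J and 5×C: price 31 ≤ 35, reach 2·4 + 5·5 = 33.
1×J, 1×Z, and 5×C: price 31 ≤ 35, reach 1·4 + 1·3 + 5·5 = 32.
Best is 33.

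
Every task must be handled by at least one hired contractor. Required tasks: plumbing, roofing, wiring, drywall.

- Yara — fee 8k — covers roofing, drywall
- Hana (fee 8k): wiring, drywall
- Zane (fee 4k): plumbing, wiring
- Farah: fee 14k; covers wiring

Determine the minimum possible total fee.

12

This is a weighted set-cover instance.
Choose Yara and Zane: together they cover plumbing, roofing, wiring, drywall — every task.
Total fee: 8 + 4 = 12.
No cover costs less than 12.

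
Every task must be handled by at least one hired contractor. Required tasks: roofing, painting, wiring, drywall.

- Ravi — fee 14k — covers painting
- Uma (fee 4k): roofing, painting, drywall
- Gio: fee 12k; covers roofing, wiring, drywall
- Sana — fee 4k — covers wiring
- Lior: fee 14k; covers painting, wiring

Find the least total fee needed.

Choose Uma and Sana: together they cover roofing, painting, wiring, drywall — every task.
Total fee: 4 + 4 = 8.
No cover costs less than 8.

8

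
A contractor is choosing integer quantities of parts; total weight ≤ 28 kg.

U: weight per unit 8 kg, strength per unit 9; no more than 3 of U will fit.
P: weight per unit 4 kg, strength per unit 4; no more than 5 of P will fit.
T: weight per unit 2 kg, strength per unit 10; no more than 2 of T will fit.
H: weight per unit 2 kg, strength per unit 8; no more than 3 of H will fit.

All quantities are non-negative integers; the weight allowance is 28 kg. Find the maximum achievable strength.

This is a bounded integer knapsack.
T has the best ratio (10/2); taking only T gives at most 2×10 = 20 (stopped by the supply cap of 2).
Mixing does better — 2×U, 2×T, and 3×H: weight 26 ≤ 28, strength 2·9 + 2·10 + 3·8 = 62.

62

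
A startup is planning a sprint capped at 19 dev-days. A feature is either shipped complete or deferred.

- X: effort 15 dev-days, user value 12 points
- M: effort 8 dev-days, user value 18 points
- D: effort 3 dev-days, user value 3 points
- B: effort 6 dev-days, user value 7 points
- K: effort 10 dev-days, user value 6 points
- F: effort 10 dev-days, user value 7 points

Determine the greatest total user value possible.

This is a 0-1 knapsack instance.
Allowing fractional choices, the relaxed optimum would be about 29.6, but features are indivisible.
M + D + B: effort 8 + 3 + 6 = 17 ≤ 19, user value 18 + 3 + 7 = 28.
M + B: effort 8 + 6 = 14 ≤ 19, user value 18 + 7 = 25.
Best is M, D, and B with total user value 28.

28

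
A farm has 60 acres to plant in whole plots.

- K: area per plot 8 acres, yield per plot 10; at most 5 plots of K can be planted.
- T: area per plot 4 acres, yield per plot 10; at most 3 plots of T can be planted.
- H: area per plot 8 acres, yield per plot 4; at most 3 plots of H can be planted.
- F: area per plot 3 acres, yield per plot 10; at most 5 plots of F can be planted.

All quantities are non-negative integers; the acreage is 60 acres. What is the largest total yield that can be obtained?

3×K, 3×T, 1×H, and 5×F: area 59 ≤ 60, yield 3·10 + 3·10 + 1·4 + 5·10 = 114.
4×K, 3×T, and 5×F: area 59 ≤ 60, yield 4·10 + 3·10 + 5·10 = 120.
Best is 120.

120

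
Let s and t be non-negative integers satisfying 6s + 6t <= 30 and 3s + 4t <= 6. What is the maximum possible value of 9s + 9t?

(s,t)=(2,0) is feasible, giving 18.
(s,t)=(1,0) is feasible, giving 9.
The best lattice point is (2,0), giving 18.

18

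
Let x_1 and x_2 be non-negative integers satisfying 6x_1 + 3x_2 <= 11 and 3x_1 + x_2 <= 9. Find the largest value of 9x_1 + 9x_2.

27

(x_1,x_2)=(0,3): 6·0+3·3=9≤11, 3·0+1·3=3≤9, objective 27.
(x_1,x_2)=(0,2): 6·0+3·2=6≤11, 3·0+1·2=2≤9, objective 18.
Maximum is 27 at (x_1,x_2)=(0,3).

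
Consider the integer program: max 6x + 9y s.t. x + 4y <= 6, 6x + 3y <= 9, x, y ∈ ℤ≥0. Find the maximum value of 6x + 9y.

(x,y)=(1,1): 1·1+4·1=5≤6, 6·1+3·1=9≤9, objective 15.
(x,y)=(0,1): 1·0+4·1=4≤6, 6·0+3·1=3≤9, objective 9.
The best lattice point is (1,1), giving 15.

15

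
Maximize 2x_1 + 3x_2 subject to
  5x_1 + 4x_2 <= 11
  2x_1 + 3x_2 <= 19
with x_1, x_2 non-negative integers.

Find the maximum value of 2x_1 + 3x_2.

6

The continuous relaxation peaks at (0, 2.75) with value 8.25; rounding to a feasible lattice point costs some objective.
(x_1,x_2)=(0,2) is feasible, giving 6.
(x_1,x_2)=(1,1) is feasible, giving 5.
The best lattice point is (0,2), giving 6.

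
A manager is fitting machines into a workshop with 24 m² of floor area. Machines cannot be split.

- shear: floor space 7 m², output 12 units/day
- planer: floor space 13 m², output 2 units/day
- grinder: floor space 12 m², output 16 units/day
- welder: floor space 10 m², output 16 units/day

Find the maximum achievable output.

Allowing fractional choices, the relaxed optimum would be about 37.3, but machines are indivisible.
grinder + welder: floor space 12 + 10 = 22 ≤ 24, output 16 + 16 = 32.
shear + welder: floor space 7 + 10 = 17 ≤ 24, output 12 + 16 = 28.
Best is grinder and welder with total output 32.

32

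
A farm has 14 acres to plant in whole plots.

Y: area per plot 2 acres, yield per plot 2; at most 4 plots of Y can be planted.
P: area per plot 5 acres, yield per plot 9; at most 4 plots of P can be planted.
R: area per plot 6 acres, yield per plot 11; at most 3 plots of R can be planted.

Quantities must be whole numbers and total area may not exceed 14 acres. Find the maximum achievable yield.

24

This is a bounded integer knapsack.
Take 1×Y and 2×R: area 14 ≤ 14, yield 1·2 + 2·11 = 24.
No other integer combination yields more.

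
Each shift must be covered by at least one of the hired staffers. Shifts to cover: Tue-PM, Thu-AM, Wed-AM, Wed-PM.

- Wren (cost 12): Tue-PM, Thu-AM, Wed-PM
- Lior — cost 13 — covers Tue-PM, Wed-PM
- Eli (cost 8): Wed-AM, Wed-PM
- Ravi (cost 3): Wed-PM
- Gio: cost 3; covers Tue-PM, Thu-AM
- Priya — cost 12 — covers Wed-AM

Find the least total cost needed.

11

The greedy cost-per-new-shift heuristic would pick Gio, Ravi, and Eli for 14, but a cheaper cover exists.
Choose Eli and Gio: together they cover Tue-PM, Thu-AM, Wed-AM, Wed-PM — every shift.
Total cost: 8 + 3 = 11.
No cover costs less than 11.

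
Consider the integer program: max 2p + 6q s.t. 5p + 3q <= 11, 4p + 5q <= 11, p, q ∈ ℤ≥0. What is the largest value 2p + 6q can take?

12

(p,q)=(0,2): 5·0+3·2=6≤11, 4·0+5·2=10≤11, objective 12.
(p,q)=(1,1): 5·1+3·1=8≤11, 4·1+5·1=9≤11, objective 8.
(p,q)=(0,1): 5·0+3·1=3≤11, 4·0+5·1=5≤11, objective 6.
No feasible integer point exceeds 12.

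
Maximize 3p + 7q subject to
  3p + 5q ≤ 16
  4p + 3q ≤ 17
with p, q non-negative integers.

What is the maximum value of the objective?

Relaxing integrality, the LP optimum is 22.40 at (p,q) = (0, 3.2), which is not an integer point.
(p,q)=(0,3): 3·0+5·3=15≤16, 4·0+3·3=9≤17, objective 21.
(p,q)=(1,2): 3·1+5·2=13≤16, 4·1+3·2=10≤17, objective 17.
(p,q)=(0,2): 3·0+5·2=10≤16, 4·0+3·2=6≤17, objective 14.
The best lattice point is (0,3), giving 21.

21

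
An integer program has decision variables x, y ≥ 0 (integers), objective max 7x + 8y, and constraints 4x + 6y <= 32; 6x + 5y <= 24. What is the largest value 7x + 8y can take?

32

(x,y)=(0,4) is feasible, giving 32.
(x,y)=(1,3) is feasible, giving 31.
(x,y)=(0,3) is feasible, giving 24.
The best lattice point is (0,4), giving 32.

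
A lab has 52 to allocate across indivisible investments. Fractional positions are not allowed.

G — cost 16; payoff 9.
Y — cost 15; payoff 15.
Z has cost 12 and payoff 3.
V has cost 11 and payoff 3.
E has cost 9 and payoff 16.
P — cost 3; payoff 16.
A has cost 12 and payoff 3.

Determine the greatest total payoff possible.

Allowing fractional choices, the relaxed optimum would be about 58.5, but investments are indivisible.
Y + Z + V + E + P: cost 15 + 12 + 11 + 9 + 3 = 50 ≤ 52, payoff 15 + 3 + 3 + 16 + 16 = 53.
G + Y + E + P: cost 16 + 15 + 9 + 3 = 43 ≤ 52, payoff 9 + 15 + 16 + 16 = 56.
Best is G, Y, E, and P with total payoff 56.

56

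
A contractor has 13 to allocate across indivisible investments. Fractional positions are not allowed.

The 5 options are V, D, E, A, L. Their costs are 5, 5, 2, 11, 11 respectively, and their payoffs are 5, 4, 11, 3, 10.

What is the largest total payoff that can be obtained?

21

Take E and L: cost 2 + 11 = 13 ≤ 13, payoff 11 + 10 = 21.
No other feasible combination does better.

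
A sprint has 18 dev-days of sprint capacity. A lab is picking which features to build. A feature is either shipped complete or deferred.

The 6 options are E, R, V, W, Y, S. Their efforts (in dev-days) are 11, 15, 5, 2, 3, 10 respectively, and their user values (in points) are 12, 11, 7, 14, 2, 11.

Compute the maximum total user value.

33

This is an integer program with binary decision variables.
Allowing fractional choices, the relaxed optimum would be about 33.1, but features are indivisible.
E + W + Y: effort 11 + 2 + 3 = 16 ≤ 18, user value 12 + 14 + 2 = 28.
E + V + W: effort 11 + 5 + 2 = 18 ≤ 18, user value 12 + 7 + 14 = 33.
V + W + S: effort 5 + 2 + 10 = 17 ≤ 18, user value 7 + 14 + 11 = 32.
Best is E, V, and W with total user value 33.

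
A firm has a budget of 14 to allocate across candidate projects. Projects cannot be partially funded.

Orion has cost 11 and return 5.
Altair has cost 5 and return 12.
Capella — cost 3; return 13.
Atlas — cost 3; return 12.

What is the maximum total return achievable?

37

Treat it as a binary knapsack problem.
Allowing fractional choices, the relaxed optimum would be about 38.4, but projects are indivisible.
Altair + Capella + Atlas: cost 5 + 3 + 3 = 11 ≤ 14, return 12 + 13 + 12 = 37.
Capella + Atlas: cost 3 + 3 = 6 ≤ 14, return 13 + 12 = 25.
Altair + Capella: cost 5 + 3 = 8 ≤ 14, return 12 + 13 = 25.
Best is Altair, Capella, and Atlas with total return 37.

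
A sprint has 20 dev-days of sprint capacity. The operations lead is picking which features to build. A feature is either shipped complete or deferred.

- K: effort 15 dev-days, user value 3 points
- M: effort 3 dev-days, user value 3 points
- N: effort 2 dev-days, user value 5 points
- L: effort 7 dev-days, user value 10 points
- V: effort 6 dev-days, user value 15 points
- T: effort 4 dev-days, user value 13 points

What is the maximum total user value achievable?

N + L + V + T: effort 2 + 7 + 6 + 4 = 19 ≤ 20, user value 5 + 10 + 15 + 13 = 43.
M + L + V + T: effort 3 + 7 + 6 + 4 = 20 ≤ 20, user value 3 + 10 + 15 + 13 = 41.
L + V + T: effort 7 + 6 + 4 = 17 ≤ 20, user value 10 + 15 + 13 = 38.
Best is N, L, V, and T with total user value 43.

43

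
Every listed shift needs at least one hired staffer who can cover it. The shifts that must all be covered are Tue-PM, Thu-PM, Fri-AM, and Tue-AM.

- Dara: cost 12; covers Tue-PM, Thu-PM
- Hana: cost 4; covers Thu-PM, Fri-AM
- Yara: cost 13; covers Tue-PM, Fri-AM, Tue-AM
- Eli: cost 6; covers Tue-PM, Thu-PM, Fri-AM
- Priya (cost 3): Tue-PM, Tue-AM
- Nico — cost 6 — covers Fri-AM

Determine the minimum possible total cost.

Choose Hana and Priya: together they cover Tue-PM, Thu-PM, Fri-AM, Tue-AM — every shift.
Total cost: 4 + 3 = 7.
No cover costs less than 7.

7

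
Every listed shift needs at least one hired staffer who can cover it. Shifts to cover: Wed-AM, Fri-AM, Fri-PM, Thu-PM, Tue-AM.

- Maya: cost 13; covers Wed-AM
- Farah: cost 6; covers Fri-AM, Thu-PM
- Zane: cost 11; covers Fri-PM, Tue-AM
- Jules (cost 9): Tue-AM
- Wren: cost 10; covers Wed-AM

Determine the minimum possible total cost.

Choose Farah, Zane, and Wren: together they cover Wed-AM, Fri-AM, Fri-PM, Thu-PM, Tue-AM — every shift.
Total cost: 6 + 11 + 10 = 27.
No cover costs less than 27.

27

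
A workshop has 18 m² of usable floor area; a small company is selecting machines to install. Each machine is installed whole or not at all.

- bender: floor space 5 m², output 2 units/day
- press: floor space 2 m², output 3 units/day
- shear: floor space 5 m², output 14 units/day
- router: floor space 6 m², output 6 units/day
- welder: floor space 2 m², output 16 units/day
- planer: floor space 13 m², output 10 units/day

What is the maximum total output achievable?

39

shear + router + welder: floor space 5 + 6 + 2 = 13 ≤ 18, output 14 + 6 + 16 = 36.
bender + shear + router + welder: floor space 5 + 5 + 6 + 2 = 18 ≤ 18, output 2 + 14 + 6 + 16 = 38.
press + shear + router + welder: floor space 2 + 5 + 6 + 2 = 15 ≤ 18, output 3 + 14 + 6 + 16 = 39.
Best is press, shear, router, and welder with total output 39.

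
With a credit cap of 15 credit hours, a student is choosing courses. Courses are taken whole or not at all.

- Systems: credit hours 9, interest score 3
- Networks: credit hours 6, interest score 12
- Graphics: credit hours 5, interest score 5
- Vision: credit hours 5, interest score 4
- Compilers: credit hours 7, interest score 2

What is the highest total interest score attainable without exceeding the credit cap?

Take Networks and Graphics: credit hours 6 + 5 = 11 ≤ 15, interest score 12 + 5 = 17.
No other feasible combination does better.

17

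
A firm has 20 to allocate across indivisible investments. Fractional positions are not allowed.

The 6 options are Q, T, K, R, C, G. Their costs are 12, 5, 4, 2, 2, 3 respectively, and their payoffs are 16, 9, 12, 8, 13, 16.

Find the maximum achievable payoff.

This is an integer program with binary decision variables.
Allowing fractional choices, the relaxed optimum would be about 63.3, but investments are indivisible.
Q + R + C + G: cost 12 + 2 + 2 + 3 = 19 ≤ 20, payoff 16 + 8 + 13 + 16 = 53.
T + K + R + C + G: cost 5 + 4 + 2 + 2 + 3 = 16 ≤ 20, payoff 9 + 12 + 8 + 13 + 16 = 58.
Best is T, K, R, C, and G with total payoff 58.

58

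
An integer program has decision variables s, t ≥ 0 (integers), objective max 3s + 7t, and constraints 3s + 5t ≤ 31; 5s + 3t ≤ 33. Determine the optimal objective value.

(s,t)=(0,6) is feasible, giving 42.
(s,t)=(1,5) is feasible, giving 38.
(s,t)=(0,5) is feasible, giving 35.
The best lattice point is (0,6), giving 42.

42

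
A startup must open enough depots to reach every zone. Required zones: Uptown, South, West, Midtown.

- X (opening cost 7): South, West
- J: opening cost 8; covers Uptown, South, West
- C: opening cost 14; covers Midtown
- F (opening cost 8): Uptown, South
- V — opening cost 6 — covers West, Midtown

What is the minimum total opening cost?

Choose J and V: together they cover Uptown, South, West, Midtown — every zone.
Total opening cost: 8 + 6 = 14.

14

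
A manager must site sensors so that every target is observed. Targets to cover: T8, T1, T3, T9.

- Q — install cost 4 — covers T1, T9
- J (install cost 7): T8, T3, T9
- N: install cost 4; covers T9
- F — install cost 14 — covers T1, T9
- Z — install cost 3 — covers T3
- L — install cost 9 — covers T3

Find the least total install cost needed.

11

This is an integer covering problem.
Choose Q and J: together they cover T8, T1, T3, T9 — every target.
Total install cost: 4 + 7 = 11.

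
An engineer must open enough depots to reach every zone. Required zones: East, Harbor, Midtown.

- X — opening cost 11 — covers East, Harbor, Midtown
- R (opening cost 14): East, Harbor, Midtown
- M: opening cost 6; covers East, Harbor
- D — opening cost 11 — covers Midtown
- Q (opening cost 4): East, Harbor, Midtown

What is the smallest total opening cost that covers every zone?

4

This is a weighted set-cover instance.
Q alone covers East, Harbor, Midtown — every zone.
Total opening cost: 4.
No cover costs less than 4.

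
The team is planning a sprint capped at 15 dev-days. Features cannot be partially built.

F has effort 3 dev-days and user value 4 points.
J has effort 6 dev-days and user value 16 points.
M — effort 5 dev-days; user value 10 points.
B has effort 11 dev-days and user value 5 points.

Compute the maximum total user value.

This is a 0-1 knapsack instance.
F + J: effort 3 + 6 = 9 ≤ 15, user value 4 + 16 = 20.
J + M: effort 6 + 5 = 11 ≤ 15, user value 16 + 10 = 26.
F + J + M: effort 3 + 6 + 5 = 14 ≤ 15, user value 4 + 16 + 10 = 30.
Best is F, J, and M with total user value 30.

30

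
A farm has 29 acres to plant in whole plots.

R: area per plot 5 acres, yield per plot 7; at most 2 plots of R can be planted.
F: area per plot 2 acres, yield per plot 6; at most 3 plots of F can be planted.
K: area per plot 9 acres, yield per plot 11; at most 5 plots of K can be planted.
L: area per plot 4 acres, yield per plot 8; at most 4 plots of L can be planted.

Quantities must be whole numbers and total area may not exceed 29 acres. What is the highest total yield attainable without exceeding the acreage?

This is a bounded integer knapsack.
Take 1×R, 3×F, and 4×L: area 27 ≤ 29, yield 1·7 + 3·6 + 4·8 = 57.
F has the best ratio (6/2) and is taken to its limit of 3; remaining capacity is filled optimally with the others.

57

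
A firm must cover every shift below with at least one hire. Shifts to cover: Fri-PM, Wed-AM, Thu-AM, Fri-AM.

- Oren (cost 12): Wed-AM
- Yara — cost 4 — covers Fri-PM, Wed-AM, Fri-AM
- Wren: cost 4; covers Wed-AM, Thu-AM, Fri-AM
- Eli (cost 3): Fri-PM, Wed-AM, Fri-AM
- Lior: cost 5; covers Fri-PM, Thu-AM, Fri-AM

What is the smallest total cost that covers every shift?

Choose Wren and Eli: together they cover Fri-PM, Wed-AM, Thu-AM, Fri-AM — every shift.
Total cost: 4 + 3 = 7.
No cover costs less than 7.

7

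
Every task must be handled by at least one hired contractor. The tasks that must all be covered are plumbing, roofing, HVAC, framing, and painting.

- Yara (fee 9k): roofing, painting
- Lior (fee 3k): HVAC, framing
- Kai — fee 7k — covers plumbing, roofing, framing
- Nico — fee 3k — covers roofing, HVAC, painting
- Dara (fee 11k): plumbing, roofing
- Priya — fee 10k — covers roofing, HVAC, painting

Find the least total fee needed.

10

The greedy cost-per-new-task heuristic would pick Nico, Lior, and Kai for 13, but a cheaper cover exists.
Choose Kai and Nico: together they cover plumbing, roofing, HVAC, framing, painting — every task.
Total fee: 7 + 3 = 10.
No cover costs less than 10.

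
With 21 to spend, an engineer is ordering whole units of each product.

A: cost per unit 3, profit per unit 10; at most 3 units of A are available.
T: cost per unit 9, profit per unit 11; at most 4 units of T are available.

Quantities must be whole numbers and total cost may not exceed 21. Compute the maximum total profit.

This is a bounded integer knapsack.
A has the best ratio (10/3); taking only A gives at most 3×10 = 30 (stopped by the supply cap of 3).
Mixing does better — 3×A and 1×T: cost 18 ≤ 21, profit 3·10 + 1·11 = 41.

41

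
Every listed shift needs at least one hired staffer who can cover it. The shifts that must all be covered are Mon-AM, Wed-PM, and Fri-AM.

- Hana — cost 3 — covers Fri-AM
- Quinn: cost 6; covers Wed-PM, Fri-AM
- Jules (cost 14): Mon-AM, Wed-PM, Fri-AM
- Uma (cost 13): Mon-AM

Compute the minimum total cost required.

14

The greedy cost-per-new-shift heuristic would pick Hana, Quinn, and Uma for 22, but a cheaper cover exists.
Jules alone covers Mon-AM, Wed-PM, Fri-AM — every shift.
Total cost: 14.
No cover costs less than 14.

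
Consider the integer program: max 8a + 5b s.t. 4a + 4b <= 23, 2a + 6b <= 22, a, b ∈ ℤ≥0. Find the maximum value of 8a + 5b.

40

The continuous relaxation peaks at (5.75, 0) with value 46.00; rounding to a feasible lattice point costs some objective.
(a,b)=(5,0): 4·5+4·0=20≤23, 2·5+6·0=10≤22, objective 40.
(a,b)=(4,1): 4·4+4·1=20≤23, 2·4+6·1=14≤22, objective 37.
(a,b)=(4,0): 4·4+4·0=16≤23, 2·4+6·0=8≤22, objective 32.
No feasible integer point exceeds 40.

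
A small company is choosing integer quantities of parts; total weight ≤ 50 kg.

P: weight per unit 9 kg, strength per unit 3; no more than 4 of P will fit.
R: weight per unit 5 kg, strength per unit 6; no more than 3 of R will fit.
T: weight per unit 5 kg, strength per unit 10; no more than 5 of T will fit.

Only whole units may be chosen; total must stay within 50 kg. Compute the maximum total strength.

71

3×R and 5×T: weight 40 ≤ 50, strength 3·6 + 5·10 = 68.
1×P, 3×R, and 5×T: weight 49 ≤ 50, strength 1·3 + 3·6 + 5·10 = 71.
Best is 71.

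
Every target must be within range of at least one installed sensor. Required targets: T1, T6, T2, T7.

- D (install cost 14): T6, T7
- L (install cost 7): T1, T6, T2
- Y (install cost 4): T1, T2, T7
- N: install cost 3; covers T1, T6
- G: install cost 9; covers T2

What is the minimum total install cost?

7

Choose Y and N: together they cover T1, T6, T2, T7 — every target.
Total install cost: 4 + 3 = 7.
No cover costs less than 7.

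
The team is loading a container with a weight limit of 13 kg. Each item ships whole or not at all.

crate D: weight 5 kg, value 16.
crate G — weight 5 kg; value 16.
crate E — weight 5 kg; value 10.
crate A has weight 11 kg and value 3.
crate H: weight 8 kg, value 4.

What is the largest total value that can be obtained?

Allowing fractional choices, the relaxed optimum would be about 38.0, but items are indivisible.
crate G + crate E: weight 5 + 5 = 10 ≤ 13, value 16 + 10 = 26.
crate D + crate E: weight 5 + 5 = 10 ≤ 13, value 16 + 10 = 26.
crate D + crate G: weight 5 + 5 = 10 ≤ 13, value 16 + 16 = 32.
Best is crate D and crate G with total value 32.

32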